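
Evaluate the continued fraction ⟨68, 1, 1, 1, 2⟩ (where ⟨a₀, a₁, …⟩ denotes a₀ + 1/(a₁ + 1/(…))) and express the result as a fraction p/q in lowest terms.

a_0 = 68: 68/1
a_1 = 1: 69/1
a_2 = 1: 137/2
a_3 = 1: 206/3
a_4 = 2: 549/8

549/8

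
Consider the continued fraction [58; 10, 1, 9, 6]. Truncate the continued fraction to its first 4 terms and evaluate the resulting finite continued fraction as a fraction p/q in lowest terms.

Start with 9.
1 + 1/(9/1) = 1 + 1/9 = 10/9
10 + 1/(10/9) = 10 + 9/10 = 109/10
58 + 1/(109/10) = 58 + 10/109 = 6332/109

6332/109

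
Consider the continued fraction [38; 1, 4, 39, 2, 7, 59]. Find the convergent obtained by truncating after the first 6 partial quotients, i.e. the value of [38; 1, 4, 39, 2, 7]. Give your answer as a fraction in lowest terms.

a_0 = 38: 38/1
a_1 = 1: 39/1
a_2 = 4: 194/5
a_3 = 39: 7605/196
a_4 = 2: 15404/397
a_5 = 7: 115433/2975

115433/2975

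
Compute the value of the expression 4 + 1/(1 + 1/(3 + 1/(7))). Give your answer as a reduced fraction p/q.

Use the convergent recurrence hₖ = aₖ·hₖ₋₁ + hₖ₋₂ (and likewise for the denominators kₖ):
a_0 = 4: 4/1
a_1 = 1: 5/1
a_2 = 3: 19/4
a_3 = 7: 138/29

138/29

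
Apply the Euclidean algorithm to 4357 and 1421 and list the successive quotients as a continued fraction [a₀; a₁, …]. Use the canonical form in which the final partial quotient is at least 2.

[3; 15, 8, 1, 1, 5]

⌊4357/1421⌋ = 3, remainder 94
⌊1421/94⌋ = 15, remainder 11
⌊94/11⌋ = 8, remainder 6
⌊11/6⌋ = 1, remainder 5
⌊6/5⌋ = 1, remainder 1
⌊5/1⌋ = 5, remainder 0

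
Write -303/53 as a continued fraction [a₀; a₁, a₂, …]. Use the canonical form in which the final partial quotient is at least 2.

⌊-303/53⌋ = -6, remainder 15
⌊53/15⌋ = 3, remainder 8
⌊15/8⌋ = 1, remainder 7
⌊8/7⌋ = 1, remainder 1
⌊7/1⌋ = 7, remainder 0

[-6; 3, 1, 1, 7]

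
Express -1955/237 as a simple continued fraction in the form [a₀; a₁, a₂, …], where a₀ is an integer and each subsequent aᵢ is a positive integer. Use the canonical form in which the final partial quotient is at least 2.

[-9; 1, 3, 59]

-1955 = -9·237 + 178, so a_0 = -9
237 = 1·178 + 59, so a_1 = 1
178 = 3·59 + 1, so a_2 = 3
59 = 59·1 + 0, so a_3 = 59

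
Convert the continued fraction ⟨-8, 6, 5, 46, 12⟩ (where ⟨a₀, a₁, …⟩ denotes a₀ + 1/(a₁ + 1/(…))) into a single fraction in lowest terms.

-134943/17215

a_0 = -8: -8/1
a_1 = 6: -47/6
a_2 = 5: -243/31
a_3 = 46: -11225/1432
a_4 = 12: -134943/17215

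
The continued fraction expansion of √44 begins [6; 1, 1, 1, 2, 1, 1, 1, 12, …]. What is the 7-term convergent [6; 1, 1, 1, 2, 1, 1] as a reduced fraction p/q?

126/19

Collapse the nested fraction from the inside out:
Start with 1.
1 + 1/(1/1) = 1 + 1/1 = 2/1
2 + 1/(2/1) = 2 + 1/2 = 5/2
1 + 1/(5/2) = 1 + 2/5 = 7/5
1 + 1/(7/5) = 1 + 5/7 = 12/7
1 + 1/(12/7) = 1 + 7/12 = 19/12
6 + 1/(19/12) = 6 + 12/19 = 126/19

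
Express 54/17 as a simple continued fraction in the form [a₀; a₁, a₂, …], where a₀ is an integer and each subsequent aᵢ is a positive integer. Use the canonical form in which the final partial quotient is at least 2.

[3; 5, 1, 2]

54 = 3·17 + 3, so a_0 = 3
17 = 5·3 + 2, so a_1 = 5
3 = 1·2 + 1, so a_2 = 1
2 = 2·1 + 0, so a_3 = 2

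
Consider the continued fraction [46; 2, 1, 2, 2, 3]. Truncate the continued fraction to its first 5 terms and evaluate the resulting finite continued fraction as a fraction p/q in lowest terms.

881/19

a_0 = 46: 46/1
a_1 = 2: 93/2
a_2 = 1: 139/3
a_3 = 2: 371/8
a_4 = 2: 881/19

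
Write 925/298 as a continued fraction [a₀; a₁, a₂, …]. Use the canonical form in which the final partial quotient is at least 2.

[3; 9, 1, 1, 1, 1, 2, 2]

925 ÷ 298 → quotient 3, remainder 31
298 ÷ 31 → quotient 9, remainder 19
31 ÷ 19 → quotient 1, remainder 12
19 ÷ 12 → quotient 1, remainder 7
12 ÷ 7 → quotient 1, remainder 5
7 ÷ 5 → quotient 1, remainder 2
5 ÷ 2 → quotient 2, remainder 1
2 ÷ 1 → quotient 2, remainder 0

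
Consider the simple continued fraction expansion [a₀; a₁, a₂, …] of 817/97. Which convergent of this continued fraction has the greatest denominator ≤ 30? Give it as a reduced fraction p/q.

219/26

a_0 = 8: 8/1  (≤ bound)
a_1 = 2: 17/2  (≤ bound)
a_2 = 2: 42/5  (≤ bound)
a_3 = 1: 59/7  (≤ bound)
a_4 = 2: 160/19  (≤ bound)
a_5 = 1: 219/26  (≤ bound)
a_6 = 3: 817/97  (> 30, stop)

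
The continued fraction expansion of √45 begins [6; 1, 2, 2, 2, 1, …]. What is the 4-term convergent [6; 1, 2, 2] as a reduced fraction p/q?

47/7

Start with 2.
2 + 1/(2/1) = 2 + 1/2 = 5/2
1 + 1/(5/2) = 1 + 2/5 = 7/5
6 + 1/(7/5) = 6 + 5/7 = 47/7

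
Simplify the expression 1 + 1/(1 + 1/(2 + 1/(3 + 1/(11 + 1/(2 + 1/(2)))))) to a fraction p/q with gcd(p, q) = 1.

994/585

a_0 = 1: 1/1
a_1 = 1: 2/1
a_2 = 2: 5/3
a_3 = 3: 17/10
a_4 = 11: 192/113
a_5 = 2: 401/236
a_6 = 2: 994/585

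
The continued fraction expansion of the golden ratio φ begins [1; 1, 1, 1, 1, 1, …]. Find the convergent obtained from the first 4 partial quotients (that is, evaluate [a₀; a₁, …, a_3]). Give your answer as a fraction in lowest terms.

a_0 = 1: 1/1
a_1 = 1: 2/1
a_2 = 1: 3/2
a_3 = 1: 5/3

5/3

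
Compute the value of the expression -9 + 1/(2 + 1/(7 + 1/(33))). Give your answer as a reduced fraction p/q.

Start with 33.
7 + 1/(33/1) = 7 + 1/33 = 232/33
2 + 1/(232/33) = 2 + 33/232 = 497/232
-9 + 1/(497/232) = -9 + 232/497 = -4241/497

-4241/497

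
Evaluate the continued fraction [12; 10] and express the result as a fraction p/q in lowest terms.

Collapse the nested fraction from the inside out:
Start with 10.
12 + 1/(10/1) = 12 + 1/10 = 121/10

121/10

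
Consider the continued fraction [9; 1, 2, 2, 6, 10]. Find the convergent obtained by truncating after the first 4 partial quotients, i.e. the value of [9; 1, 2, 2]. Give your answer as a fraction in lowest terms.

68/7

Starting at the tail and folding back:
Start with 2.
2 + 1/(2/1) = 2 + 1/2 = 5/2
1 + 1/(5/2) = 1 + 2/5 = 7/5
9 + 1/(7/5) = 9 + 5/7 = 68/7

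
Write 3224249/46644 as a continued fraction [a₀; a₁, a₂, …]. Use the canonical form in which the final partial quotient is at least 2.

[69; 8, 41, 1, 1, 11, 6]

3224249 = 69·46644 + 5813, so a_0 = 69
46644 = 8·5813 + 140, so a_1 = 8
5813 = 41·140 + 73, so a_2 = 41
140 = 1·73 + 67, so a_3 = 1
73 = 1·67 + 6, so a_4 = 1
67 = 11·6 + 1, so a_5 = 11
6 = 6·1 + 0, so a_6 = 6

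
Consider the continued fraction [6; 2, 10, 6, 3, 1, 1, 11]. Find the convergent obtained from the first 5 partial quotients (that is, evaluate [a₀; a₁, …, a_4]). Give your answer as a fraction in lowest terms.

Start with 3.
6 + 1/(3/1) = 6 + 1/3 = 19/3
10 + 1/(19/3) = 10 + 3/19 = 193/19
2 + 1/(193/19) = 2 + 19/193 = 405/193
6 + 1/(405/193) = 6 + 193/405 = 2623/405

2623/405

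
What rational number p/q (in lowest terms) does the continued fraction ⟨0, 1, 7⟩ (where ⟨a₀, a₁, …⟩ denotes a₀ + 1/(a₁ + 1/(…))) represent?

7/8

Start with 7.
1 + 1/(7/1) = 1 + 1/7 = 8/7
0 + 1/(8/7) = 0 + 7/8 = 7/8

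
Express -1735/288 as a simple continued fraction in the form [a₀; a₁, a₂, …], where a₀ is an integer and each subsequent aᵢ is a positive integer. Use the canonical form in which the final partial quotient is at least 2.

Apply division with remainder until the remainder is 0:
-1735 = -7·288 + 281, so a_0 = -7
288 = 1·281 + 7, so a_1 = 1
281 = 40·7 + 1, so a_2 = 40
7 = 7·1 + 0, so a_3 = 7

[-7; 1, 40, 7]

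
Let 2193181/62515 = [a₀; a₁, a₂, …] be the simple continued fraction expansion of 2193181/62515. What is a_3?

53

2193181 ÷ 62515 → quotient 35, remainder 5156
62515 ÷ 5156 → quotient 12, remainder 643
5156 ÷ 643 → quotient 8, remainder 12
643 ÷ 12 → quotient 53, remainder 7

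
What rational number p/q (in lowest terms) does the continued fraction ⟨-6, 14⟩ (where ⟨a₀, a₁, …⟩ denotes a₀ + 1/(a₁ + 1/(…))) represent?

-83/14

Start with 14.
-6 + 1/(14/1) = -6 + 1/14 = -83/14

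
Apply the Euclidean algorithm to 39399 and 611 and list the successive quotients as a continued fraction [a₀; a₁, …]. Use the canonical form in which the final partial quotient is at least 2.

[64; 2, 14, 21]

39399 ÷ 611 → quotient 64, remainder 295
611 ÷ 295 → quotient 2, remainder 21
295 ÷ 21 → quotient 14, remainder 1
21 ÷ 1 → quotient 21, remainder 0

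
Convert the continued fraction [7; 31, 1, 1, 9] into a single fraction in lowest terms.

4212/599

Start with 9.
1 + 1/(9/1) = 1 + 1/9 = 10/9
1 + 1/(10/9) = 1 + 9/10 = 19/10
31 + 1/(19/10) = 31 + 10/19 = 599/19
7 + 1/(599/19) = 7 + 19/599 = 4212/599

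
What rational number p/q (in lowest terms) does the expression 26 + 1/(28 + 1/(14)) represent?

a_0 = 26: 26/1
a_1 = 28: 729/28
a_2 = 14: 10232/393

10232/393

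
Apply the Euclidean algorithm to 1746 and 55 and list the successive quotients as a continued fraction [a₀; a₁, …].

Apply division with remainder until the remainder is 0:
1746 ÷ 55 → quotient 31, remainder 41
55 ÷ 41 → quotient 1, remainder 14
41 ÷ 14 → quotient 2, remainder 13
14 ÷ 13 → quotient 1, remainder 1
13 ÷ 1 → quotient 13, remainder 0

[31; 1, 2, 1, 13]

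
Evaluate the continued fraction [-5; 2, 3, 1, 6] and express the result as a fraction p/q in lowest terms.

a_0 = -5: -5/1
a_1 = 2: -9/2
a_2 = 3: -32/7
a_3 = 1: -41/9
a_4 = 6: -278/61

-278/61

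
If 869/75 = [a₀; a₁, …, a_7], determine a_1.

Run the Euclidean algorithm, recording each quotient:
⌊869/75⌋ = 11, remainder 44
⌊75/44⌋ = 1, remainder 31

1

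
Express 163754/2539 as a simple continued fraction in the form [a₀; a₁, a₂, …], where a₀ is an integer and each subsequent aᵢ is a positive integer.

Apply division with remainder until the remainder is 0:
163754 = 64·2539 + 1258, so a_0 = 64
2539 = 2·1258 + 23, so a_1 = 2
1258 = 54·23 + 16, so a_2 = 54
23 = 1·16 + 7, so a_3 = 1
16 = 2·7 + 2, so a_4 = 2
7 = 3·2 + 1, so a_5 = 3
2 = 2·1 + 0, so a_6 = 2

[64; 2, 54, 1, 2, 3, 2]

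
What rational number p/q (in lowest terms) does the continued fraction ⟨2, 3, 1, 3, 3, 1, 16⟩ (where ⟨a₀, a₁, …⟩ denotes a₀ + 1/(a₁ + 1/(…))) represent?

2431/1073

Start with 16.
1 + 1/(16/1) = 1 + 1/16 = 17/16
3 + 1/(17/16) = 3 + 16/17 = 67/17
3 + 1/(67/17) = 3 + 17/67 = 218/67
1 + 1/(218/67) = 1 + 67/218 = 285/218
3 + 1/(285/218) = 3 + 218/285 = 1073/285
2 + 1/(1073/285) = 2 + 285/1073 = 2431/1073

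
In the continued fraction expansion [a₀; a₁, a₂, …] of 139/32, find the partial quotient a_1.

139 ÷ 32 → quotient 4, remainder 11
32 ÷ 11 → quotient 2, remainder 10

2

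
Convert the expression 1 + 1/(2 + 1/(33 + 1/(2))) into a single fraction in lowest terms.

203/136

a_0 = 1: 1/1
a_1 = 2: 3/2
a_2 = 33: 100/67
a_3 = 2: 203/136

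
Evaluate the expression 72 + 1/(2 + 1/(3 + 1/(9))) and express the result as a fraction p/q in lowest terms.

4708/65

Start with 9.
3 + 1/(9/1) = 3 + 1/9 = 28/9
2 + 1/(28/9) = 2 + 9/28 = 65/28
72 + 1/(65/28) = 72 + 28/65 = 4708/65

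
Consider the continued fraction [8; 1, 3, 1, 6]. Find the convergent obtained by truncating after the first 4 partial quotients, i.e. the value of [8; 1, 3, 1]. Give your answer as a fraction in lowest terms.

44/5

Start with 1.
3 + 1/(1/1) = 3 + 1/1 = 4/1
1 + 1/(4/1) = 1 + 1/4 = 5/4
8 + 1/(5/4) = 8 + 4/5 = 44/5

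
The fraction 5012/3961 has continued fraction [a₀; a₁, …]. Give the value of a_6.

6

Repeatedly divide and take the remainder:
5012 ÷ 3961 → quotient 1, remainder 1051
3961 ÷ 1051 → quotient 3, remainder 808
1051 ÷ 808 → quotient 1, remainder 243
808 ÷ 243 → quotient 3, remainder 79
243 ÷ 79 → quotient 3, remainder 6
79 ÷ 6 → quotient 13, remainder 1
6 ÷ 1 → quotient 6, remainder 0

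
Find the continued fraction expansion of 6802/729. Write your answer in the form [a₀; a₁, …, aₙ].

[9; 3, 40, 6]

6802 = 9·729 + 241, so a_0 = 9
729 = 3·241 + 6, so a_1 = 3
241 = 40·6 + 1, so a_2 = 40
6 = 6·1 + 0, so a_3 = 6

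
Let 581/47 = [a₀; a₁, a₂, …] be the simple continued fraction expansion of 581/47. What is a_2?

1

Run the Euclidean algorithm, recording each quotient:
581 = 12·47 + 17, so a_0 = 12
47 = 2·17 + 13, so a_1 = 2
17 = 1·13 + 4, so a_2 = 1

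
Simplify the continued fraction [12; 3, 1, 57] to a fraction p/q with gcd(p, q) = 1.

a_0 = 12: 12/1
a_1 = 3: 37/3
a_2 = 1: 49/4
a_3 = 57: 2830/231

2830/231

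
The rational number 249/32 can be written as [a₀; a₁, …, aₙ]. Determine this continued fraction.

249 ÷ 32 → quotient 7, remainder 25
32 ÷ 25 → quotient 1, remainder 7
25 ÷ 7 → quotient 3, remainder 4
7 ÷ 4 → quotient 1, remainder 3
4 ÷ 3 → quotient 1, remainder 1
3 ÷ 1 → quotient 3, remainder 0

[7; 1, 3, 1, 1, 3]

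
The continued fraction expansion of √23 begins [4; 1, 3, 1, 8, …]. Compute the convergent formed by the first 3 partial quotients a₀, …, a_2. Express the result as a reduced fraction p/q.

19/4

a_0 = 4: 4/1
a_1 = 1: 5/1
a_2 = 3: 19/4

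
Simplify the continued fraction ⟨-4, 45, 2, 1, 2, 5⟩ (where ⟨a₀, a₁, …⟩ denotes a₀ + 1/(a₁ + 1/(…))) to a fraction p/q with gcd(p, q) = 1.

Start with 5.
2 + 1/(5/1) = 2 + 1/5 = 11/5
1 + 1/(11/5) = 1 + 5/11 = 16/11
2 + 1/(16/11) = 2 + 11/16 = 43/16
45 + 1/(43/16) = 45 + 16/43 = 1951/43
-4 + 1/(1951/43) = -4 + 43/1951 = -7761/1951

-7761/1951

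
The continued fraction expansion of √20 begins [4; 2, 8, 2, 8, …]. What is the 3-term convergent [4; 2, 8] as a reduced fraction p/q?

a_0 = 4: 4/1
a_1 = 2: 9/2
a_2 = 8: 76/17

76/17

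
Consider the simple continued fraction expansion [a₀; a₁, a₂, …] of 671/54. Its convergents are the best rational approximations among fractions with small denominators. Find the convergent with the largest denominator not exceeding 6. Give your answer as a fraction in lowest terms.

62/5

List convergents until the denominator exceeds the bound:
a_0 = 12: 12/1  (≤ bound)
a_1 = 2: 25/2  (≤ bound)
a_2 = 2: 62/5  (≤ bound)
a_3 = 1: 87/7  (> 6, stop)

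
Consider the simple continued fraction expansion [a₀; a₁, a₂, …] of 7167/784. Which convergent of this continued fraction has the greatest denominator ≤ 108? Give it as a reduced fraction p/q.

969/106

List convergents until the denominator exceeds the bound:
a_0 = 9: 9/1  (≤ bound)
a_1 = 7: 64/7  (≤ bound)
a_2 = 15: 969/106  (≤ bound)
a_3 = 1: 1033/113  (> 108, stop)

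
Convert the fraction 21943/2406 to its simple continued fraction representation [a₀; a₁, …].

[9; 8, 3, 13, 2, 3]

Apply division with remainder until the remainder is 0:
21943 = 9·2406 + 289, so a_0 = 9
2406 = 8·289 + 94, so a_1 = 8
289 = 3·94 + 7, so a_2 = 3
94 = 13·7 + 3, so a_3 = 13
7 = 2·3 + 1, so a_4 = 2
3 = 3·1 + 0, so a_5 = 3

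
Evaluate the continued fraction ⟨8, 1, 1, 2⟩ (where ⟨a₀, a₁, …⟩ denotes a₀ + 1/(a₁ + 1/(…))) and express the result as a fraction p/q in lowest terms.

a_0 = 8: 8/1
a_1 = 1: 9/1
a_2 = 1: 17/2
a_3 = 2: 43/5

43/5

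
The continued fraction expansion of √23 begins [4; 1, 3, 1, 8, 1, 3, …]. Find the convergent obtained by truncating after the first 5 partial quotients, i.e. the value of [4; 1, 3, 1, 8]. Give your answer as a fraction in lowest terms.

211/44

a_0 = 4: 4/1
a_1 = 1: 5/1
a_2 = 3: 19/4
a_3 = 1: 24/5
a_4 = 8: 211/44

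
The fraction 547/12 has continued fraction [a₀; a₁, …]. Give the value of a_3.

547 = 45·12 + 7, so a_0 = 45
12 = 1·7 + 5, so a_1 = 1
7 = 1·5 + 2, so a_2 = 1
5 = 2·2 + 1, so a_3 = 2

2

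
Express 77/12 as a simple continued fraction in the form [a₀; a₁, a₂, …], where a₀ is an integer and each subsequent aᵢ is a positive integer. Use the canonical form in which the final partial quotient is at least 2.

⌊77/12⌋ = 6, remainder 5
⌊12/5⌋ = 2, remainder 2
⌊5/2⌋ = 2, remainder 1
⌊2/1⌋ = 2, remainder 0

[6; 2, 2, 2]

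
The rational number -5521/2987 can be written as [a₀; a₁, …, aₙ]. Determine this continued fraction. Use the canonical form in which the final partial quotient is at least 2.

[-2; 6, 1, 1, 2, 6, 14]

Apply division with remainder until the remainder is 0:
-5521 ÷ 2987 → quotient -2, remainder 453
2987 ÷ 453 → quotient 6, remainder 269
453 ÷ 269 → quotient 1, remainder 184
269 ÷ 184 → quotient 1, remainder 85
184 ÷ 85 → quotient 2, remainder 14
85 ÷ 14 → quotient 6, remainder 1
14 ÷ 1 → quotient 14, remainder 0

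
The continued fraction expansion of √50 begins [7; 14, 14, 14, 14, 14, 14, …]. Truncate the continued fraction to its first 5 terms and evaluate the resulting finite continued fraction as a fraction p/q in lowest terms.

a_0 = 7: 7/1
a_1 = 14: 99/14
a_2 = 14: 1393/197
a_3 = 14: 19601/2772
a_4 = 14: 275807/39005

275807/39005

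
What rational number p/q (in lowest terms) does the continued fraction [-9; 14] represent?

-125/14

Collapse the nested fraction from the inside out:
Start with 14.
-9 + 1/(14/1) = -9 + 1/14 = -125/14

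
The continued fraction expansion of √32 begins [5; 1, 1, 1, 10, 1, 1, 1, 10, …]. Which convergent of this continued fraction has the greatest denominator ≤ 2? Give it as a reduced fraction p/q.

11/2

List convergents until the denominator exceeds the bound:
a_0 = 5: 5/1  (≤ bound)
a_1 = 1: 6/1  (≤ bound)
a_2 = 1: 11/2  (≤ bound)
a_3 = 1: 17/3  (> 2, stop)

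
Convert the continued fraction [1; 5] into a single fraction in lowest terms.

6/5

Start with 5.
1 + 1/(5/1) = 1 + 1/5 = 6/5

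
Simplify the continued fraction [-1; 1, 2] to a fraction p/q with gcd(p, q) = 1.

-1/3

Start with 2.
1 + 1/(2/1) = 1 + 1/2 = 3/2
-1 + 1/(3/2) = -1 + 2/3 = -1/3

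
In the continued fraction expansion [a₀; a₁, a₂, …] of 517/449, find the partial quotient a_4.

⌊517/449⌋ = 1, remainder 68
⌊449/68⌋ = 6, remainder 41
⌊68/41⌋ = 1, remainder 27
⌊41/27⌋ = 1, remainder 14
⌊27/14⌋ = 1, remainder 13

1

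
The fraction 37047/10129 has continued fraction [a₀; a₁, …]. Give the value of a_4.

11

37047 ÷ 10129 → quotient 3, remainder 6660
10129 ÷ 6660 → quotient 1, remainder 3469
6660 ÷ 3469 → quotient 1, remainder 3191
3469 ÷ 3191 → quotient 1, remainder 278
3191 ÷ 278 → quotient 11, remainder 133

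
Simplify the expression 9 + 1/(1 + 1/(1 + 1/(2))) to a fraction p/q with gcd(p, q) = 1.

48/5

a_0 = 9: 9/1
a_1 = 1: 10/1
a_2 = 1: 19/2
a_3 = 2: 48/5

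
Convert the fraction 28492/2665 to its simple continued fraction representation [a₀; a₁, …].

[10; 1, 2, 4, 5, 39]

⌊28492/2665⌋ = 10, remainder 1842
⌊2665/1842⌋ = 1, remainder 823
⌊1842/823⌋ = 2, remainder 196
⌊823/196⌋ = 4, remainder 39
⌊196/39⌋ = 5, remainder 1
⌊39/1⌋ = 39, remainder 0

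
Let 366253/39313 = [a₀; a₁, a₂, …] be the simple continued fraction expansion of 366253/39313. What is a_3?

⌊366253/39313⌋ = 9, remainder 12436
⌊39313/12436⌋ = 3, remainder 2005
⌊12436/2005⌋ = 6, remainder 406
⌊2005/406⌋ = 4, remainder 381

4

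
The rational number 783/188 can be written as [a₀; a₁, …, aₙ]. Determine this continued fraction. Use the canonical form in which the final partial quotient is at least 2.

[4; 6, 15, 2]

783 ÷ 188 → quotient 4, remainder 31
188 ÷ 31 → quotient 6, remainder 2
31 ÷ 2 → quotient 15, remainder 1
2 ÷ 1 → quotient 2, remainder 0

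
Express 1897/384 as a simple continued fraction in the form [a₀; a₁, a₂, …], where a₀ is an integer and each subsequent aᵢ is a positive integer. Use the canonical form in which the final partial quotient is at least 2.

1897 = 4·384 + 361, so a_0 = 4
384 = 1·361 + 23, so a_1 = 1
361 = 15·23 + 16, so a_2 = 15
23 = 1·16 + 7, so a_3 = 1
16 = 2·7 + 2, so a_4 = 2
7 = 3·2 + 1, so a_5 = 3
2 = 2·1 + 0, so a_6 = 2

[4; 1, 15, 1, 2, 3, 2]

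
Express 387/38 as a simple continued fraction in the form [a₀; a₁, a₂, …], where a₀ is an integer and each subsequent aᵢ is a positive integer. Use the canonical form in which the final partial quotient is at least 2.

387 ÷ 38 → quotient 10, remainder 7
38 ÷ 7 → quotient 5, remainder 3
7 ÷ 3 → quotient 2, remainder 1
3 ÷ 1 → quotient 3, remainder 0

[10; 5, 2, 3]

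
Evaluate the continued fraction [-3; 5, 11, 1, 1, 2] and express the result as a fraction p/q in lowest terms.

Build up convergents one term at a time:
a_0 = -3: -3/1
a_1 = 5: -14/5
a_2 = 11: -157/56
a_3 = 1: -171/61
a_4 = 1: -328/117
a_5 = 2: -827/295

-827/295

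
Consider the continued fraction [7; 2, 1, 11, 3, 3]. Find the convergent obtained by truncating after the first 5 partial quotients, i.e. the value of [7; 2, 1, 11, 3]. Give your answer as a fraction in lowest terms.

Starting at the tail and folding back:
Start with 3.
11 + 1/(3/1) = 11 + 1/3 = 34/3
1 + 1/(34/3) = 1 + 3/34 = 37/34
2 + 1/(37/34) = 2 + 34/37 = 108/37
7 + 1/(108/37) = 7 + 37/108 = 793/108

793/108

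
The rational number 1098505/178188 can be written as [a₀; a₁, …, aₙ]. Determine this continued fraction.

[6; 6, 15, 3, 1, 21, 7, 3]

⌊1098505/178188⌋ = 6, remainder 29377
⌊178188/29377⌋ = 6, remainder 1926
⌊29377/1926⌋ = 15, remainder 487
⌊1926/487⌋ = 3, remainder 465
⌊487/465⌋ = 1, remainder 22
⌊465/22⌋ = 21, remainder 3
⌊22/3⌋ = 7, remainder 1
⌊3/1⌋ = 3, remainder 0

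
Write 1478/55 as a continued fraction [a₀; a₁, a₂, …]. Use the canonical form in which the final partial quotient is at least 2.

[26; 1, 6, 1, 6]

Apply division with remainder until the remainder is 0:
⌊1478/55⌋ = 26, remainder 48
⌊55/48⌋ = 1, remainder 7
⌊48/7⌋ = 6, remainder 6
⌊7/6⌋ = 1, remainder 1
⌊6/1⌋ = 6, remainder 0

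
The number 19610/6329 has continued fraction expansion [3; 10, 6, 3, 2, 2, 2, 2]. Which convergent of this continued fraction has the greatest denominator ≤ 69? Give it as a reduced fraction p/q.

189/61

List convergents until the denominator exceeds the bound:
a_0 = 3: 3/1  (≤ bound)
a_1 = 10: 31/10  (≤ bound)
a_2 = 6: 189/61  (≤ bound)
a_3 = 3: 598/193  (> 69, stop)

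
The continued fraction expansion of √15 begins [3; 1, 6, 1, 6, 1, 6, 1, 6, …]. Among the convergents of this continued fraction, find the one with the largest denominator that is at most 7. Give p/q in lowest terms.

27/7

List convergents until the denominator exceeds the bound:
a_0 = 3: 3/1  (≤ bound)
a_1 = 1: 4/1  (≤ bound)
a_2 = 6: 27/7  (≤ bound)
a_3 = 1: 31/8  (> 7, stop)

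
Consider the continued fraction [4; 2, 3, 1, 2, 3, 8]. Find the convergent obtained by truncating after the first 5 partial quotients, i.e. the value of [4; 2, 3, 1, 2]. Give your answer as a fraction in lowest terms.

111/25

a_0 = 4: 4/1
a_1 = 2: 9/2
a_2 = 3: 31/7
a_3 = 1: 40/9
a_4 = 2: 111/25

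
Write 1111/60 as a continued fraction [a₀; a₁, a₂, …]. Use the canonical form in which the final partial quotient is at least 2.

[18; 1, 1, 14, 2]

1111 = 18·60 + 31, so a_0 = 18
60 = 1·31 + 29, so a_1 = 1
31 = 1·29 + 2, so a_2 = 1
29 = 14·2 + 1, so a_3 = 14
2 = 2·1 + 0, so a_4 = 2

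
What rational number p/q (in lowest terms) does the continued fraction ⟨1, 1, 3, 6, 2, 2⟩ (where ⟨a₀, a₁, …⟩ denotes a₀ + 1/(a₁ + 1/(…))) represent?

Start with 2.
2 + 1/(2/1) = 2 + 1/2 = 5/2
6 + 1/(5/2) = 6 + 2/5 = 32/5
3 + 1/(32/5) = 3 + 5/32 = 101/32
1 + 1/(101/32) = 1 + 32/101 = 133/101
1 + 1/(133/101) = 1 + 101/133 = 234/133

234/133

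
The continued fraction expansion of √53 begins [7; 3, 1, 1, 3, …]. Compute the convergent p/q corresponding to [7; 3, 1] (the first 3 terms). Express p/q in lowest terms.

29/4

a_0 = 7: 7/1
a_1 = 3: 22/3
a_2 = 1: 29/4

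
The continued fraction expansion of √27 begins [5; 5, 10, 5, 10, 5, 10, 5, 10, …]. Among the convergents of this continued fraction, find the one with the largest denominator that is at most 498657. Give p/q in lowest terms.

a_0 = 5: 5/1  (≤ bound)
a_1 = 5: 26/5  (≤ bound)
a_2 = 10: 265/51  (≤ bound)
a_3 = 5: 1351/260  (≤ bound)
a_4 = 10: 13775/2651  (≤ bound)
a_5 = 5: 70226/13515  (≤ bound)
a_6 = 10: 716035/137801  (≤ bound)
a_7 = 5: 3650401/702520  (> 498657, stop)

716035/137801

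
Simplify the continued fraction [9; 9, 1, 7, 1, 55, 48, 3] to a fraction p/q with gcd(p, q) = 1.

Start with 3.
48 + 1/(3/1) = 48 + 1/3 = 145/3
55 + 1/(145/3) = 55 + 3/145 = 7978/145
1 + 1/(7978/145) = 1 + 145/7978 = 8123/7978
7 + 1/(8123/7978) = 7 + 7978/8123 = 64839/8123
1 + 1/(64839/8123) = 1 + 8123/64839 = 72962/64839
9 + 1/(72962/64839) = 9 + 64839/72962 = 721497/72962
9 + 1/(721497/72962) = 9 + 72962/721497 = 6566435/721497

6566435/721497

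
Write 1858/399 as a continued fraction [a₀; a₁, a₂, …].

⌊1858/399⌋ = 4, remainder 262
⌊399/262⌋ = 1, remainder 137
⌊262/137⌋ = 1, remainder 125
⌊137/125⌋ = 1, remainder 12
⌊125/12⌋ = 10, remainder 5
⌊12/5⌋ = 2, remainder 2
⌊5/2⌋ = 2, remainder 1
⌊2/1⌋ = 2, remainder 0

[4; 1, 1, 1, 10, 2, 2, 2]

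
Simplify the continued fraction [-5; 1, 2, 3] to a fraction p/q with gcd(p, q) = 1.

Build up convergents one term at a time:
a_0 = -5: -5/1
a_1 = 1: -4/1
a_2 = 2: -13/3
a_3 = 3: -43/10

-43/10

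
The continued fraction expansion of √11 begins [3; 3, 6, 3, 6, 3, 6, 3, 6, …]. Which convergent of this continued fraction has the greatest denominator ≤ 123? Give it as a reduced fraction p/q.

List convergents until the denominator exceeds the bound:
a_0 = 3: 3/1  (≤ bound)
a_1 = 3: 10/3  (≤ bound)
a_2 = 6: 63/19  (≤ bound)
a_3 = 3: 199/60  (≤ bound)
a_4 = 6: 1257/379  (> 123, stop)

199/60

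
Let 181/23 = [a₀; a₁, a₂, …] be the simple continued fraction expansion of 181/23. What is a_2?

⌊181/23⌋ = 7, remainder 20
⌊23/20⌋ = 1, remainder 3
⌊20/3⌋ = 6, remainder 2

6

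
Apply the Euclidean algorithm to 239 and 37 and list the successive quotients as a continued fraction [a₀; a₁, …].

[6; 2, 5, 1, 2]

Apply division with remainder until the remainder is 0:
⌊239/37⌋ = 6, remainder 17
⌊37/17⌋ = 2, remainder 3
⌊17/3⌋ = 5, remainder 2
⌊3/2⌋ = 1, remainder 1
⌊2/1⌋ = 2, remainder 0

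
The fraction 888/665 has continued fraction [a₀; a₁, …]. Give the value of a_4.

1

Apply division with remainder until the remainder is 0:
⌊888/665⌋ = 1, remainder 223
⌊665/223⌋ = 2, remainder 219
⌊223/219⌋ = 1, remainder 4
⌊219/4⌋ = 54, remainder 3
⌊4/3⌋ = 1, remainder 1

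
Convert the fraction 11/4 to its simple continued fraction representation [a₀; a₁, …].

[2; 1, 3]

Repeatedly divide and take the remainder:
11 = 2·4 + 3, so a_0 = 2
4 = 1·3 + 1, so a_1 = 1
3 = 3·1 + 0, so a_2 = 3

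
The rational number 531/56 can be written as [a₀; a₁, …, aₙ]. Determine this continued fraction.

Repeatedly divide and take the remainder:
531 ÷ 56 → quotient 9, remainder 27
56 ÷ 27 → quotient 2, remainder 2
27 ÷ 2 → quotient 13, remainder 1
2 ÷ 1 → quotient 2, remainder 0

[9; 2, 13, 2]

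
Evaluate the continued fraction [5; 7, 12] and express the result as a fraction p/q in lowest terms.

Work from the innermost term outward:
Start with 12.
7 + 1/(12/1) = 7 + 1/12 = 85/12
5 + 1/(85/12) = 5 + 12/85 = 437/85

437/85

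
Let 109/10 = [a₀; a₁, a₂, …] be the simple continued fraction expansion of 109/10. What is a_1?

1

⌊109/10⌋ = 10, remainder 9
⌊10/9⌋ = 1, remainder 1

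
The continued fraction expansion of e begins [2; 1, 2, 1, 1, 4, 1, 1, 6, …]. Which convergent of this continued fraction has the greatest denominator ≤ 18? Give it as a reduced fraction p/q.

a_0 = 2: 2/1  (≤ bound)
a_1 = 1: 3/1  (≤ bound)
a_2 = 2: 8/3  (≤ bound)
a_3 = 1: 11/4  (≤ bound)
a_4 = 1: 19/7  (≤ bound)
a_5 = 4: 87/32  (> 18, stop)

19/7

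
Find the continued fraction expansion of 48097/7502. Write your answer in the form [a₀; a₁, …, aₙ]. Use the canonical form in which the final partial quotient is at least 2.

48097 ÷ 7502 → quotient 6, remainder 3085
7502 ÷ 3085 → quotient 2, remainder 1332
3085 ÷ 1332 → quotient 2, remainder 421
1332 ÷ 421 → quotient 3, remainder 69
421 ÷ 69 → quotient 6, remainder 7
69 ÷ 7 → quotient 9, remainder 6
7 ÷ 6 → quotient 1, remainder 1
6 ÷ 1 → quotient 6, remainder 0

[6; 2, 2, 3, 6, 9, 1, 6]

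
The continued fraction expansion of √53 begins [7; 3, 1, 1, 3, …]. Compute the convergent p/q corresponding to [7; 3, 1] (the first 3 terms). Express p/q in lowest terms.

29/4

Start with 1.
3 + 1/(1/1) = 3 + 1/1 = 4/1
7 + 1/(4/1) = 7 + 1/4 = 29/4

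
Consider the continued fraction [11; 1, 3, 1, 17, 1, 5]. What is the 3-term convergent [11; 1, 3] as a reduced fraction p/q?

Starting at the tail and folding back:
Start with 3.
1 + 1/(3/1) = 1 + 1/3 = 4/3
11 + 1/(4/3) = 11 + 3/4 = 47/4

47/4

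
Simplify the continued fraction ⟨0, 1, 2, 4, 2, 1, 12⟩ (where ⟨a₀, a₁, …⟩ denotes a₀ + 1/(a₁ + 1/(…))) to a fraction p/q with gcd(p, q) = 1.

368/533

a_0 = 0: 0/1
a_1 = 1: 1/1
a_2 = 2: 2/3
a_3 = 4: 9/13
a_4 = 2: 20/29
a_5 = 1: 29/42
a_6 = 12: 368/533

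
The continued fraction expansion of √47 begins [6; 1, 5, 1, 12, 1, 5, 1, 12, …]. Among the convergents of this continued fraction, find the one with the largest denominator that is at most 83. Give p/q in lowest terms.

48/7

List convergents until the denominator exceeds the bound:
a_0 = 6: 6/1  (≤ bound)
a_1 = 1: 7/1  (≤ bound)
a_2 = 5: 41/6  (≤ bound)
a_3 = 1: 48/7  (≤ bound)
a_4 = 12: 617/90  (> 83, stop)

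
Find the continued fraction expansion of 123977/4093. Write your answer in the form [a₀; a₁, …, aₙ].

[30; 3, 2, 4, 3, 13, 3]

123977 ÷ 4093 → quotient 30, remainder 1187
4093 ÷ 1187 → quotient 3, remainder 532
1187 ÷ 532 → quotient 2, remainder 123
532 ÷ 123 → quotient 4, remainder 40
123 ÷ 40 → quotient 3, remainder 3
40 ÷ 3 → quotient 13, remainder 1
3 ÷ 1 → quotient 3, remainder 0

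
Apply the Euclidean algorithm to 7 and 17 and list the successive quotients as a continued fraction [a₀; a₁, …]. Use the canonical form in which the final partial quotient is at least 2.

[0; 2, 2, 3]

Run the Euclidean algorithm, recording each quotient:
7 ÷ 17 → quotient 0, remainder 7
17 ÷ 7 → quotient 2, remainder 3
7 ÷ 3 → quotient 2, remainder 1
3 ÷ 1 → quotient 3, remainder 0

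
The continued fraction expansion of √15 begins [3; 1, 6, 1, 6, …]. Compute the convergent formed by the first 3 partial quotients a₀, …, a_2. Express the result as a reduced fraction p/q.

27/7

a_0 = 3: 3/1
a_1 = 1: 4/1
a_2 = 6: 27/7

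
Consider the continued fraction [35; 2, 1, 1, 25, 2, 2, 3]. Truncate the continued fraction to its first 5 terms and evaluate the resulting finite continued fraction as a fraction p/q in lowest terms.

4531/128

Build up convergents one term at a time:
a_0 = 35: 35/1
a_1 = 2: 71/2
a_2 = 1: 106/3
a_3 = 1: 177/5
a_4 = 25: 4531/128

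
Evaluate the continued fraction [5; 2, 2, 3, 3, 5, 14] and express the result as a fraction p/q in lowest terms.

22801/4214

Start with 14.
5 + 1/(14/1) = 5 + 1/14 = 71/14
3 + 1/(71/14) = 3 + 14/71 = 227/71
3 + 1/(227/71) = 3 + 71/227 = 752/227
2 + 1/(752/227) = 2 + 227/752 = 1731/752
2 + 1/(1731/752) = 2 + 752/1731 = 4214/1731
5 + 1/(4214/1731) = 5 + 1731/4214 = 22801/4214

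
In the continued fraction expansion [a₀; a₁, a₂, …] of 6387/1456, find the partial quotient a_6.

2

Run the Euclidean algorithm, recording each quotient:
6387 ÷ 1456 → quotient 4, remainder 563
1456 ÷ 563 → quotient 2, remainder 330
563 ÷ 330 → quotient 1, remainder 233
330 ÷ 233 → quotient 1, remainder 97
233 ÷ 97 → quotient 2, remainder 39
97 ÷ 39 → quotient 2, remainder 19
39 ÷ 19 → quotient 2, remainder 1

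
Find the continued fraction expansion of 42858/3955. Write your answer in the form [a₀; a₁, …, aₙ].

⌊42858/3955⌋ = 10, remainder 3308
⌊3955/3308⌋ = 1, remainder 647
⌊3308/647⌋ = 5, remainder 73
⌊647/73⌋ = 8, remainder 63
⌊73/63⌋ = 1, remainder 10
⌊63/10⌋ = 6, remainder 3
⌊10/3⌋ = 3, remainder 1
⌊3/1⌋ = 3, remainder 0

[10; 1, 5, 8, 1, 6, 3, 3]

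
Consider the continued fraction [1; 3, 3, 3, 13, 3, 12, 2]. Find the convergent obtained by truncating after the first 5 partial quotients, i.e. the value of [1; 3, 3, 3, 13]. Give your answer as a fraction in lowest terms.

Collapse the nested fraction from the inside out:
Start with 13.
3 + 1/(13/1) = 3 + 1/13 = 40/13
3 + 1/(40/13) = 3 + 13/40 = 133/40
3 + 1/(133/40) = 3 + 40/133 = 439/133
1 + 1/(439/133) = 1 + 133/439 = 572/439

572/439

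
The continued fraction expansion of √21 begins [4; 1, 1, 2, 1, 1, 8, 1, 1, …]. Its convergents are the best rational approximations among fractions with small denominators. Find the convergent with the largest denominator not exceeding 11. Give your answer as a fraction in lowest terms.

32/7

a_0 = 4: 4/1  (≤ bound)
a_1 = 1: 5/1  (≤ bound)
a_2 = 1: 9/2  (≤ bound)
a_3 = 2: 23/5  (≤ bound)
a_4 = 1: 32/7  (≤ bound)
a_5 = 1: 55/12  (> 11, stop)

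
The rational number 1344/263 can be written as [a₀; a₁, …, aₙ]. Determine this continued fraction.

Repeatedly divide and take the remainder:
1344 = 5·263 + 29, so a_0 = 5
263 = 9·29 + 2, so a_1 = 9
29 = 14·2 + 1, so a_2 = 14
2 = 2·1 + 0, so a_3 = 2

[5; 9, 14, 2]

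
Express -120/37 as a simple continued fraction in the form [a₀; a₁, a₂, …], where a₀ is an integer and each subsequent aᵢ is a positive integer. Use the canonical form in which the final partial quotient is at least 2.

[-4; 1, 3, 9]

-120 = -4·37 + 28, so a_0 = -4
37 = 1·28 + 9, so a_1 = 1
28 = 3·9 + 1, so a_2 = 3
9 = 9·1 + 0, so a_3 = 9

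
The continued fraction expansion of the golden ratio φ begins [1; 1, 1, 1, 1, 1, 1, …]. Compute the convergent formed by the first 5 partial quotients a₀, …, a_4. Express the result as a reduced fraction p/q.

8/5

a_0 = 1: 1/1
a_1 = 1: 2/1
a_2 = 1: 3/2
a_3 = 1: 5/3
a_4 = 1: 8/5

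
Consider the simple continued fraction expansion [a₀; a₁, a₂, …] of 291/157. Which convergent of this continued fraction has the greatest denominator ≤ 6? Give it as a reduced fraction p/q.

11/6

List convergents until the denominator exceeds the bound:
a_0 = 1: 1/1  (≤ bound)
a_1 = 1: 2/1  (≤ bound)
a_2 = 5: 11/6  (≤ bound)
a_3 = 1: 13/7  (> 6, stop)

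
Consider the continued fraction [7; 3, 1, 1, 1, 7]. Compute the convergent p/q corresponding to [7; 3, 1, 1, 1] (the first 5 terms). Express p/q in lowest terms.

a_0 = 7: 7/1
a_1 = 3: 22/3
a_2 = 1: 29/4
a_3 = 1: 51/7
a_4 = 1: 80/11

80/11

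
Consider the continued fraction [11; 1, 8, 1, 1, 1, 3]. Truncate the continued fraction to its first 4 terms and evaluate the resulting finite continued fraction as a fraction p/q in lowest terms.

119/10

Starting at the tail and folding back:
Start with 1.
8 + 1/(1/1) = 8 + 1/1 = 9/1
1 + 1/(9/1) = 1 + 1/9 = 10/9
11 + 1/(10/9) = 11 + 9/10 = 119/10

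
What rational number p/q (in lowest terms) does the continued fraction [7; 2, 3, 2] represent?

119/16

a_0 = 7: 7/1
a_1 = 2: 15/2
a_2 = 3: 52/7
a_3 = 2: 119/16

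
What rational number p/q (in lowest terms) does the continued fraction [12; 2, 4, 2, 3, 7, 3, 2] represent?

45552/3659

Start with 2.
3 + 1/(2/1) = 3 + 1/2 = 7/2
7 + 1/(7/2) = 7 + 2/7 = 51/7
3 + 1/(51/7) = 3 + 7/51 = 160/51
2 + 1/(160/51) = 2 + 51/160 = 371/160
4 + 1/(371/160) = 4 + 160/371 = 1644/371
2 + 1/(1644/371) = 2 + 371/1644 = 3659/1644
12 + 1/(3659/1644) = 12 + 1644/3659 = 45552/3659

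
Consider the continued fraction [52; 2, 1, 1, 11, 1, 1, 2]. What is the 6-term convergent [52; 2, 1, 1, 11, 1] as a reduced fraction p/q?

Build up convergents one term at a time:
a_0 = 52: 52/1
a_1 = 2: 105/2
a_2 = 1: 157/3
a_3 = 1: 262/5
a_4 = 11: 3039/58
a_5 = 1: 3301/63

3301/63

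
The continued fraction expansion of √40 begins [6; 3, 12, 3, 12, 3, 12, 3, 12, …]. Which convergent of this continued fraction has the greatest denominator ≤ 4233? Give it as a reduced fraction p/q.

a_0 = 6: 6/1  (≤ bound)
a_1 = 3: 19/3  (≤ bound)
a_2 = 12: 234/37  (≤ bound)
a_3 = 3: 721/114  (≤ bound)
a_4 = 12: 8886/1405  (≤ bound)
a_5 = 3: 27379/4329  (> 4233, stop)

8886/1405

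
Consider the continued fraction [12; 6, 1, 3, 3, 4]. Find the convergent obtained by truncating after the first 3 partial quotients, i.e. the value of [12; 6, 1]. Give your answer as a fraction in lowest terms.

Collapse the nested fraction from the inside out:
Start with 1.
6 + 1/(1/1) = 6 + 1/1 = 7/1
12 + 1/(7/1) = 12 + 1/7 = 85/7

85/7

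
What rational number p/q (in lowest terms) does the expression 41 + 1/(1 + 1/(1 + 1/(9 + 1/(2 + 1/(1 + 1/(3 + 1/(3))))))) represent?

29483/710

Start with 3.
3 + 1/(3/1) = 3 + 1/3 = 10/3
1 + 1/(10/3) = 1 + 3/10 = 13/10
2 + 1/(13/10) = 2 + 10/13 = 36/13
9 + 1/(36/13) = 9 + 13/36 = 337/36
1 + 1/(337/36) = 1 + 36/337 = 373/337
1 + 1/(373/337) = 1 + 337/373 = 710/373
41 + 1/(710/373) = 41 + 373/710 = 29483/710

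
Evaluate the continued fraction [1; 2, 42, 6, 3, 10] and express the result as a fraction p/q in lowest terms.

24985/16722

a_0 = 1: 1/1
a_1 = 2: 3/2
a_2 = 42: 127/85
a_3 = 6: 765/512
a_4 = 3: 2422/1621
a_5 = 10: 24985/16722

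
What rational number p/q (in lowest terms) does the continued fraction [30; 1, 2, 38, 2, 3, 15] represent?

Compute successive convergents:
a_0 = 30: 30/1
a_1 = 1: 31/1
a_2 = 2: 92/3
a_3 = 38: 3527/115
a_4 = 2: 7146/233
a_5 = 3: 24965/814
a_6 = 15: 381621/12443

381621/12443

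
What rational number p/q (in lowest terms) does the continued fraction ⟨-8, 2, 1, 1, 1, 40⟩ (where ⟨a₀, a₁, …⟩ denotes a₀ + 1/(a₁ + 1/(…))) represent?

a_0 = -8: -8/1
a_1 = 2: -15/2
a_2 = 1: -23/3
a_3 = 1: -38/5
a_4 = 1: -61/8
a_5 = 40: -2478/325

-2478/325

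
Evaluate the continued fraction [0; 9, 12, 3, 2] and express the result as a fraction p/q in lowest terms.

86/781

Compute successive convergents:
a_0 = 0: 0/1
a_1 = 9: 1/9
a_2 = 12: 12/109
a_3 = 3: 37/336
a_4 = 2: 86/781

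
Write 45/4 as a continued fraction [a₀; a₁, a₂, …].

[11; 4]

Run the Euclidean algorithm, recording each quotient:
⌊45/4⌋ = 11, remainder 1
⌊4/1⌋ = 4, remainder 0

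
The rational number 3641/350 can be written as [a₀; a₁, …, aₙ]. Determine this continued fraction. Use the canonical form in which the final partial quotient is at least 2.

3641 ÷ 350 → quotient 10, remainder 141
350 ÷ 141 → quotient 2, remainder 68
141 ÷ 68 → quotient 2, remainder 5
68 ÷ 5 → quotient 13, remainder 3
5 ÷ 3 → quotient 1, remainder 2
3 ÷ 2 → quotient 1, remainder 1
2 ÷ 1 → quotient 2, remainder 0

[10; 2, 2, 13, 1, 1, 2]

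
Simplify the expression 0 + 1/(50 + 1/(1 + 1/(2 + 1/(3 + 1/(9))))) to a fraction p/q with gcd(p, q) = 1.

Start with 9.
3 + 1/(9/1) = 3 + 1/9 = 28/9
2 + 1/(28/9) = 2 + 9/28 = 65/28
1 + 1/(65/28) = 1 + 28/65 = 93/65
50 + 1/(93/65) = 50 + 65/93 = 4715/93
0 + 1/(4715/93) = 0 + 93/4715 = 93/4715

93/4715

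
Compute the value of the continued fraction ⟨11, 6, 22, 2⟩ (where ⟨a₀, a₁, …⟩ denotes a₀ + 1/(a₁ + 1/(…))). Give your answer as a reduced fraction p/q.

3037/272

Build up convergents one term at a time:
a_0 = 11: 11/1
a_1 = 6: 67/6
a_2 = 22: 1485/133
a_3 = 2: 3037/272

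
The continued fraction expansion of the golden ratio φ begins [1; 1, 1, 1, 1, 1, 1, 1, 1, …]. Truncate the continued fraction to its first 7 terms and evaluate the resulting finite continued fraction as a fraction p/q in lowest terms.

21/13

Work from the innermost term outward:
Start with 1.
1 + 1/(1/1) = 1 + 1/1 = 2/1
1 + 1/(2/1) = 1 + 1/2 = 3/2
1 + 1/(3/2) = 1 + 2/3 = 5/3
1 + 1/(5/3) = 1 + 3/5 = 8/5
1 + 1/(8/5) = 1 + 5/8 = 13/8
1 + 1/(13/8) = 1 + 8/13 = 21/13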